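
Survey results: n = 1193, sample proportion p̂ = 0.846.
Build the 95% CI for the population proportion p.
(0.826, 0.866)

Proportion CI:
SE = √(p̂(1-p̂)/n) = √(0.846 · 0.154 / 1193) = 0.01045

z* = 1.960
Margin = z* · SE = 1.960 · 0.01045 = 0.0205

CI: 0.846 ± 0.0205 = (0.826, 0.866)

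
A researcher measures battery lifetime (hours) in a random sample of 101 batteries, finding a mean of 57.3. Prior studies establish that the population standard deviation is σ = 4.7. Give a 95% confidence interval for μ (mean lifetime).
(56.38, 58.22)

z-interval (σ known):
z* = 1.960 for 95% confidence

Margin of error = z* · σ/√n = 1.960 · 4.7/√101 = 0.92

CI: (57.3 - 0.92, 57.3 + 0.92) = (56.38, 58.22)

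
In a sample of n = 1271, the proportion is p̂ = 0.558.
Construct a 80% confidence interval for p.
(0.540, 0.576)

Proportion CI:
SE = √(p̂(1-p̂)/n) = √(0.558 · 0.442 / 1271) = 0.01393

z* = 1.282
Margin = z* · SE = 1.282 · 0.01393 = 0.0179

CI: 0.558 ± 0.0179 = (0.540, 0.576)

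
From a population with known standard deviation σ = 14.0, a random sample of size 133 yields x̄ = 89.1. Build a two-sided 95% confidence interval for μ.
(86.72, 91.48)

z-interval (σ known):
z* = 1.960 for 95% confidence

Margin of error = z* · σ/√n = 1.960 · 14.0/√133 = 2.38

CI: (89.1 - 2.38, 89.1 + 2.38) = (86.72, 91.48)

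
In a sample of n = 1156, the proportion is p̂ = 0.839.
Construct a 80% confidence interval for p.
(0.825, 0.853)

Proportion CI:
SE = √(p̂(1-p̂)/n) = √(0.839 · 0.161 / 1156) = 0.01081

z* = 1.282
Margin = z* · SE = 1.282 · 0.01081 = 0.0139

CI: 0.839 ± 0.0139 = (0.825, 0.853)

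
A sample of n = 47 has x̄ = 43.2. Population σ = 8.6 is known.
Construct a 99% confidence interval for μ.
(39.97, 46.43)

z-interval (σ known):
z* = 2.576 for 99% confidence

Margin of error = z* · σ/√n = 2.576 · 8.6/√47 = 3.23

CI: (43.2 - 3.23, 43.2 + 3.23) = (39.97, 46.43)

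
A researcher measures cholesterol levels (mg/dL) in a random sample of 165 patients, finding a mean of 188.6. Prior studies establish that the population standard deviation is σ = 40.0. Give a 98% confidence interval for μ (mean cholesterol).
(181.36, 195.84)

z-interval (σ known):
z* = 2.326 for 98% confidence

Margin of error = z* · σ/√n = 2.326 · 40.0/√165 = 7.24

CI: (188.6 - 7.24, 188.6 + 7.24) = (181.36, 195.84)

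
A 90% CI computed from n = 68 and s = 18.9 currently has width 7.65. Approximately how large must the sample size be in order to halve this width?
n ≈ 272

CI width ∝ 1/√n
To reduce width by factor 2, need √n to grow by 2 → need 2² = 4 times as many samples.

Current: n = 68, width = 7.65
New: n = 272, width ≈ 3.78

Width reduced by factor of 7.65/3.78 = 2.02.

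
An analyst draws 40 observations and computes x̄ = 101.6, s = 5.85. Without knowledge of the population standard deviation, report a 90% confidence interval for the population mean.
(100.04, 103.16)

t-interval (σ unknown):
df = n - 1 = 39
t* = 1.685 for 90% confidence

Margin of error = t* · s/√n = 1.685 · 5.85/√40 = 1.56

CI: (100.04, 103.16)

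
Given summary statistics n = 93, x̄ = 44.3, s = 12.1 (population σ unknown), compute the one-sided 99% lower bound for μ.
μ ≥ 41.33

Lower bound (one-sided):
t* = 2.368 (one-sided for 99%)
Lower bound = x̄ - t* · s/√n = 44.3 - 2.368 · 12.1/√93 = 41.33

We are 99% confident that μ ≥ 41.33.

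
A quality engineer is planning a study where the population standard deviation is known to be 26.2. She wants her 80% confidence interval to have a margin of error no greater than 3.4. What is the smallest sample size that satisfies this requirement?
n ≥ 98

For margin E ≤ 3.4:
n ≥ (z* · σ / E)²
n ≥ (1.282 · 26.2 / 3.4)²
n ≥ 97.59

Minimum n = 98 (rounding up)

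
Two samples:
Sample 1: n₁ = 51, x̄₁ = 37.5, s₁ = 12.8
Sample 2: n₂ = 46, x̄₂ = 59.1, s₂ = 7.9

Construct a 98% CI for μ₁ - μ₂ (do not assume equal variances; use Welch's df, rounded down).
(-26.67, -16.53)

Difference: x̄₁ - x̄₂ = -21.60
SE = √(s₁²/n₁ + s₂²/n₂) = √(12.8²/51 + 7.9²/46) = 2.1376
df = 84.42 → 84 (Welch–Satterthwaite, rounded down)
t* = 2.372

CI: -21.60 ± 2.372 · 2.1376 = -21.60 ± 5.07 = (-26.67, -16.53)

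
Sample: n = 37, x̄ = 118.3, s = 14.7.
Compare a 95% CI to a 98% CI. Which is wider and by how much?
98% CI is wider by 1.96

df = 36
95% CI: t* = 2.028, (113.40, 123.20), width = 2 · t* · s/√n = 9.80
98% CI: t* = 2.434, (112.42, 124.18), width = 2 · t* · s/√n = 11.76

The 98% CI is wider by 11.76 - 9.80 = 1.96.
Higher confidence requires a wider interval.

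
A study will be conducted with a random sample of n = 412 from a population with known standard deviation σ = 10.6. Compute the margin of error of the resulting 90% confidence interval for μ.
Margin of error = 0.86

Margin of error = z* · σ/√n
= 1.645 · 10.6/√412
= 1.645 · 10.6/20.2978
= 0.86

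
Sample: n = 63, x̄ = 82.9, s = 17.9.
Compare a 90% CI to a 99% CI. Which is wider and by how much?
99% CI is wider by 4.45

df = 62
90% CI: t* = 1.670, (79.13, 86.67), width = 2 · t* · s/√n = 7.53
99% CI: t* = 2.657, (76.91, 88.89), width = 2 · t* · s/√n = 11.98

The 99% CI is wider by 11.98 - 7.53 = 4.45.
Higher confidence requires a wider interval.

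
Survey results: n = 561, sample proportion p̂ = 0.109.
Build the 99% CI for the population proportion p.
(0.075, 0.143)

Proportion CI:
SE = √(p̂(1-p̂)/n) = √(0.109 · 0.891 / 561) = 0.01316

z* = 2.576
Margin = z* · SE = 2.576 · 0.01316 = 0.0339

CI: 0.109 ± 0.0339 = (0.075, 0.143)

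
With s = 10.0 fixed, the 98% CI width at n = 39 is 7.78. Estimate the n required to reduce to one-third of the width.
n ≈ 351

CI width ∝ 1/√n
To reduce width by factor 3, need √n to grow by 3 → need 3² = 9 times as many samples.

Current: n = 39, width = 7.78
New: n = 351, width ≈ 2.49

Width reduced by factor of 7.78/2.49 = 3.12.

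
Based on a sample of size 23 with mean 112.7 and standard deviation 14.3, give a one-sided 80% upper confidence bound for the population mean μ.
μ ≤ 115.26

Upper bound (one-sided):
t* = 0.858 (one-sided for 80%)
Upper bound = x̄ + t* · s/√n = 112.7 + 0.858 · 14.3/√23 = 115.26

We are 80% confident that μ ≤ 115.26.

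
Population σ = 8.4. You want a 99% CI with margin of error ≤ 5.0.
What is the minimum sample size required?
n ≥ 19

For margin E ≤ 5.0:
n ≥ (z* · σ / E)²
n ≥ (2.576 · 8.4 / 5.0)²
n ≥ 18.73

Minimum n = 19 (rounding up)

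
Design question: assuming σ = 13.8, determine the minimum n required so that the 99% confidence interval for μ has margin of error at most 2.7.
n ≥ 174

For margin E ≤ 2.7:
n ≥ (z* · σ / E)²
n ≥ (2.576 · 13.8 / 2.7)²
n ≥ 173.35

Minimum n = 174 (rounding up)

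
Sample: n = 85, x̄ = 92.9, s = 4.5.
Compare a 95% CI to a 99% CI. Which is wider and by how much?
99% CI is wider by 0.63

df = 84
95% CI: t* = 1.989, (91.93, 93.87), width = 2 · t* · s/√n = 1.94
99% CI: t* = 2.636, (91.61, 94.19), width = 2 · t* · s/√n = 2.57

The 99% CI is wider by 2.57 - 1.94 = 0.63.
Higher confidence requires a wider interval.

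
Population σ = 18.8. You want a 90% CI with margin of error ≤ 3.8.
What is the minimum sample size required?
n ≥ 67

For margin E ≤ 3.8:
n ≥ (z* · σ / E)²
n ≥ (1.645 · 18.8 / 3.8)²
n ≥ 66.23

Minimum n = 67 (rounding up)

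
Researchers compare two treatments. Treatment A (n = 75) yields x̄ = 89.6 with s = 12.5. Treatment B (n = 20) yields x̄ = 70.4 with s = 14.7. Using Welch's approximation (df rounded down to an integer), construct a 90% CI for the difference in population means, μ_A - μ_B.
(13.08, 25.32)

Difference: x̄₁ - x̄₂ = 19.20
SE = √(s₁²/n₁ + s₂²/n₂) = √(12.5²/75 + 14.7²/20) = 3.5900
df = 26.78 → 26 (Welch–Satterthwaite, rounded down)
t* = 1.706

CI: 19.20 ± 1.706 · 3.5900 = 19.20 ± 6.12 = (13.08, 25.32)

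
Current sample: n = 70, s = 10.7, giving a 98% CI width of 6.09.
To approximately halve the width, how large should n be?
n ≈ 280

CI width ∝ 1/√n
To reduce width by factor 2, need √n to grow by 2 → need 2² = 4 times as many samples.

Current: n = 70, width = 6.09
New: n = 280, width ≈ 2.99

Width reduced by factor of 6.09/2.99 = 2.04.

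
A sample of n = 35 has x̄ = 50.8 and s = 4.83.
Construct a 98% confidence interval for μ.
(48.81, 52.79)

t-interval (σ unknown):
df = n - 1 = 34
t* = 2.441 for 98% confidence

Margin of error = t* · s/√n = 2.441 · 4.83/√35 = 1.99

CI: (48.81, 52.79)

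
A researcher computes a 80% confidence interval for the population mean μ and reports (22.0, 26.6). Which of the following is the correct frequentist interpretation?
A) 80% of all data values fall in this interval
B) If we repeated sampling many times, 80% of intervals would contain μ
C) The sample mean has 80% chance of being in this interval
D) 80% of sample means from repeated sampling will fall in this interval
B

A) Wrong — a CI is about the parameter μ, not individual data values.
B) Correct — this is the frequentist long-run coverage interpretation.
C) Wrong — x̄ is observed and sits in the interval by construction.
D) Wrong — coverage applies to intervals containing μ, not to future x̄ values.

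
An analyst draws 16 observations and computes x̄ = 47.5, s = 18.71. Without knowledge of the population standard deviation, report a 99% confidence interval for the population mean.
(33.72, 61.28)

t-interval (σ unknown):
df = n - 1 = 15
t* = 2.947 for 99% confidence

Margin of error = t* · s/√n = 2.947 · 18.71/√16 = 13.78

CI: (33.72, 61.28)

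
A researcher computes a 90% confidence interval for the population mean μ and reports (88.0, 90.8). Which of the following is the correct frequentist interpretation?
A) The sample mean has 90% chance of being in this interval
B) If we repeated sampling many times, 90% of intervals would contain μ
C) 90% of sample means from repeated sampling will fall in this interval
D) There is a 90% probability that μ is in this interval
B

A) Wrong — x̄ is observed and sits in the interval by construction.
B) Correct — this is the frequentist long-run coverage interpretation.
C) Wrong — coverage applies to intervals containing μ, not to future x̄ values.
D) Wrong — μ is fixed; the randomness lives in the interval, not in μ.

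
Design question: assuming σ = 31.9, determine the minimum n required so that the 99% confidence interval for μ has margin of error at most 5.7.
n ≥ 208

For margin E ≤ 5.7:
n ≥ (z* · σ / E)²
n ≥ (2.576 · 31.9 / 5.7)²
n ≥ 207.84

Minimum n = 208 (rounding up)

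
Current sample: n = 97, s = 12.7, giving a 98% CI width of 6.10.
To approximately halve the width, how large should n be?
n ≈ 388

CI width ∝ 1/√n
To reduce width by factor 2, need √n to grow by 2 → need 2² = 4 times as many samples.

Current: n = 97, width = 6.10
New: n = 388, width ≈ 3.01

Width reduced by factor of 6.10/3.01 = 2.03.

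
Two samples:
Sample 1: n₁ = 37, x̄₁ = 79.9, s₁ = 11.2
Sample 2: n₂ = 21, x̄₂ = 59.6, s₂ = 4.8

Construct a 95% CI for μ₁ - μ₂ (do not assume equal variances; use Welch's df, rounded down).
(16.05, 24.55)

Difference: x̄₁ - x̄₂ = 20.30
SE = √(s₁²/n₁ + s₂²/n₂) = √(11.2²/37 + 4.8²/21) = 2.1184
df = 53.07 → 53 (Welch–Satterthwaite, rounded down)
t* = 2.006

CI: 20.30 ± 2.006 · 2.1184 = 20.30 ± 4.25 = (16.05, 24.55)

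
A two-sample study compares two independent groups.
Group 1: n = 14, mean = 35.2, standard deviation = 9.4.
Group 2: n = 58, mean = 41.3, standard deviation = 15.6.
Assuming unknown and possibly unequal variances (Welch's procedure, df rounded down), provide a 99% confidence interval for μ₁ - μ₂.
(-14.98, 2.78)

Difference: x̄₁ - x̄₂ = -6.10
SE = √(s₁²/n₁ + s₂²/n₂) = √(9.4²/14 + 15.6²/58) = 3.2415
df = 32.73 → 32 (Welch–Satterthwaite, rounded down)
t* = 2.738

CI: -6.10 ± 2.738 · 3.2415 = -6.10 ± 8.88 = (-14.98, 2.78)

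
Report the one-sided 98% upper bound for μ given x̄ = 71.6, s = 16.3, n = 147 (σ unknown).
μ ≤ 74.39

Upper bound (one-sided):
t* = 2.072 (one-sided for 98%)
Upper bound = x̄ + t* · s/√n = 71.6 + 2.072 · 16.3/√147 = 74.39

We are 98% confident that μ ≤ 74.39.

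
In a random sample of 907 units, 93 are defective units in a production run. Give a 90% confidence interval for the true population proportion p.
(0.086, 0.119)

Proportion CI:
p̂ = 93/907 = 0.10254
SE = √(p̂(1-p̂)/n) = √(0.10254 · 0.89746 / 907) = 0.01007

z* = 1.645
Margin = z* · SE = 1.645 · 0.01007 = 0.0166

CI: 0.10254 ± 0.0166 = (0.086, 0.119)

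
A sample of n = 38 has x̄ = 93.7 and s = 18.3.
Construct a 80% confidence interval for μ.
(89.83, 97.57)

t-interval (σ unknown):
df = n - 1 = 37
t* = 1.305 for 80% confidence

Margin of error = t* · s/√n = 1.305 · 18.3/√38 = 3.87

CI: (89.83, 97.57)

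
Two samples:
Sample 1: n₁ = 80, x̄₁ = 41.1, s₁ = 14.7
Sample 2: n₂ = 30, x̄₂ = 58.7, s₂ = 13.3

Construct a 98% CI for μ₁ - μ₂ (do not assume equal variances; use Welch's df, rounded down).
(-24.62, -10.58)

Difference: x̄₁ - x̄₂ = -17.60
SE = √(s₁²/n₁ + s₂²/n₂) = √(14.7²/80 + 13.3²/30) = 2.9321
df = 57.25 → 57 (Welch–Satterthwaite, rounded down)
t* = 2.394

CI: -17.60 ± 2.394 · 2.9321 = -17.60 ± 7.02 = (-24.62, -10.58)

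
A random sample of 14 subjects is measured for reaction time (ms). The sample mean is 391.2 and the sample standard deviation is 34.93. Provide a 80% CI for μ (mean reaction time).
(378.60, 403.80)

t-interval (σ unknown):
df = n - 1 = 13
t* = 1.350 for 80% confidence

Margin of error = t* · s/√n = 1.350 · 34.93/√14 = 12.60

CI: (378.60, 403.80)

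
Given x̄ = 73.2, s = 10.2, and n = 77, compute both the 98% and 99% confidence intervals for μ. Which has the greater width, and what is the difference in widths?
99% CI is wider by 0.62

df = 76
98% CI: t* = 2.376, (70.44, 75.96), width = 2 · t* · s/√n = 5.52
99% CI: t* = 2.642, (70.13, 76.27), width = 2 · t* · s/√n = 6.14

The 99% CI is wider by 6.14 - 5.52 = 0.62.
Higher confidence requires a wider interval.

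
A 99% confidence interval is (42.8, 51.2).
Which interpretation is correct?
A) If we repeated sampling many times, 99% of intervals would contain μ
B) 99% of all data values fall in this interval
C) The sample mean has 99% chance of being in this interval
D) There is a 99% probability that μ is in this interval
A

A) Correct — this is the frequentist long-run coverage interpretation.
B) Wrong — a CI is about the parameter μ, not individual data values.
C) Wrong — x̄ is observed and sits in the interval by construction.
D) Wrong — μ is fixed; the randomness lives in the interval, not in μ.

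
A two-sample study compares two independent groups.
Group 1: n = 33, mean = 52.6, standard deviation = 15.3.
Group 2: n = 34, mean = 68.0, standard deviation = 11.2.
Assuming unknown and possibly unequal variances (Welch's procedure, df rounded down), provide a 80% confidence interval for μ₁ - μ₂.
(-19.66, -11.14)

Difference: x̄₁ - x̄₂ = -15.40
SE = √(s₁²/n₁ + s₂²/n₂) = √(15.3²/33 + 11.2²/34) = 3.2838
df = 58.58 → 58 (Welch–Satterthwaite, rounded down)
t* = 1.296

CI: -15.40 ± 1.296 · 3.2838 = -15.40 ± 4.26 = (-19.66, -11.14)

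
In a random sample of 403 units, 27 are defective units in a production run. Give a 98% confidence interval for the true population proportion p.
(0.038, 0.096)

Proportion CI:
p̂ = 27/403 = 0.06700
SE = √(p̂(1-p̂)/n) = √(0.06700 · 0.93300 / 403) = 0.01245

z* = 2.326
Margin = z* · SE = 2.326 · 0.01245 = 0.0290

CI: 0.06700 ± 0.0290 = (0.038, 0.096)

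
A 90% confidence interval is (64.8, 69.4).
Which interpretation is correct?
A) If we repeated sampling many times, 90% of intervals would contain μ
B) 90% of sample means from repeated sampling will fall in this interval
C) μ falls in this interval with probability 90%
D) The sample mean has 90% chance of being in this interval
A

A) Correct — this is the frequentist long-run coverage interpretation.
B) Wrong — coverage applies to intervals containing μ, not to future x̄ values.
C) Wrong — μ is fixed; the randomness lives in the interval, not in μ.
D) Wrong — x̄ is observed and sits in the interval by construction.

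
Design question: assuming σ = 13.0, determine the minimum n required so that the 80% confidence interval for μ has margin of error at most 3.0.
n ≥ 31

For margin E ≤ 3.0:
n ≥ (z* · σ / E)²
n ≥ (1.282 · 13.0 / 3.0)²
n ≥ 30.86

Minimum n = 31 (rounding up)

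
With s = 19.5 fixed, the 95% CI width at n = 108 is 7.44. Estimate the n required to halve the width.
n ≈ 432

CI width ∝ 1/√n
To reduce width by factor 2, need √n to grow by 2 → need 2² = 4 times as many samples.

Current: n = 108, width = 7.44
New: n = 432, width ≈ 3.69

Width reduced by factor of 7.44/3.69 = 2.02.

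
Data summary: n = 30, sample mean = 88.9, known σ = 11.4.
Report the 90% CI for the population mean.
(85.48, 92.32)

z-interval (σ known):
z* = 1.645 for 90% confidence

Margin of error = z* · σ/√n = 1.645 · 11.4/√30 = 3.42

CI: (88.9 - 3.42, 88.9 + 3.42) = (85.48, 92.32)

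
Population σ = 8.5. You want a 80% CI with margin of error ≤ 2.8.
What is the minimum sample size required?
n ≥ 16

For margin E ≤ 2.8:
n ≥ (z* · σ / E)²
n ≥ (1.282 · 8.5 / 2.8)²
n ≥ 15.15

Minimum n = 16 (rounding up)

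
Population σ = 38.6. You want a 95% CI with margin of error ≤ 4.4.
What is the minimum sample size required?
n ≥ 296

For margin E ≤ 4.4:
n ≥ (z* · σ / E)²
n ≥ (1.960 · 38.6 / 4.4)²
n ≥ 295.65

Minimum n = 296 (rounding up)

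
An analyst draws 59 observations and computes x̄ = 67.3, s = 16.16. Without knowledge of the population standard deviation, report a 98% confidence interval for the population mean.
(62.27, 72.33)

t-interval (σ unknown):
df = n - 1 = 58
t* = 2.392 for 98% confidence

Margin of error = t* · s/√n = 2.392 · 16.16/√59 = 5.03

CI: (62.27, 72.33)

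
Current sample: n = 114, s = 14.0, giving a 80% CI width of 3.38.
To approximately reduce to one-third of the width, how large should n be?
n ≈ 1026

CI width ∝ 1/√n
To reduce width by factor 3, need √n to grow by 3 → need 3² = 9 times as many samples.

Current: n = 114, width = 3.38
New: n = 1026, width ≈ 1.12

Width reduced by factor of 3.38/1.12 = 3.02.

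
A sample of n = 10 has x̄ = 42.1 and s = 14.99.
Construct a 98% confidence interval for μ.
(28.73, 55.47)

t-interval (σ unknown):
df = n - 1 = 9
t* = 2.821 for 98% confidence

Margin of error = t* · s/√n = 2.821 · 14.99/√10 = 13.37

CI: (28.73, 55.47)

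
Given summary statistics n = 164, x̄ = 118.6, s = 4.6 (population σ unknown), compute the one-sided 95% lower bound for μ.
μ ≥ 118.01

Lower bound (one-sided):
t* = 1.654 (one-sided for 95%)
Lower bound = x̄ - t* · s/√n = 118.6 - 1.654 · 4.6/√164 = 118.01

We are 95% confident that μ ≥ 118.01.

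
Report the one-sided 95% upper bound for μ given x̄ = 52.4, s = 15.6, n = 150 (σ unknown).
μ ≤ 54.51

Upper bound (one-sided):
t* = 1.655 (one-sided for 95%)
Upper bound = x̄ + t* · s/√n = 52.4 + 1.655 · 15.6/√150 = 54.51

We are 95% confident that μ ≤ 54.51.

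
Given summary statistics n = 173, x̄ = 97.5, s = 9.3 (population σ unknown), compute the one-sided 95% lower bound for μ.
μ ≥ 96.33

Lower bound (one-sided):
t* = 1.654 (one-sided for 95%)
Lower bound = x̄ - t* · s/√n = 97.5 - 1.654 · 9.3/√173 = 96.33

We are 95% confident that μ ≥ 96.33.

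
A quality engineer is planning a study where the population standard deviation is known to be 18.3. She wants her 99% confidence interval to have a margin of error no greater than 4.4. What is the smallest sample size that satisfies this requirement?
n ≥ 115

For margin E ≤ 4.4:
n ≥ (z* · σ / E)²
n ≥ (2.576 · 18.3 / 4.4)²
n ≥ 114.79

Minimum n = 115 (rounding up)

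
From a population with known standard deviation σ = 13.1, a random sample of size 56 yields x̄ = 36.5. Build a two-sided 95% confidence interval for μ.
(33.07, 39.93)

z-interval (σ known):
z* = 1.960 for 95% confidence

Margin of error = z* · σ/√n = 1.960 · 13.1/√56 = 3.43

CI: (36.5 - 3.43, 36.5 + 3.43) = (33.07, 39.93)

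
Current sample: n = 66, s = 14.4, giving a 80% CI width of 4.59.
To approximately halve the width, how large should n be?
n ≈ 264

CI width ∝ 1/√n
To reduce width by factor 2, need √n to grow by 2 → need 2² = 4 times as many samples.

Current: n = 66, width = 4.59
New: n = 264, width ≈ 2.28

Width reduced by factor of 4.59/2.28 = 2.01.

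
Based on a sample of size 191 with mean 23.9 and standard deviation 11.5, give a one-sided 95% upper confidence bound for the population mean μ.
μ ≤ 25.28

Upper bound (one-sided):
t* = 1.653 (one-sided for 95%)
Upper bound = x̄ + t* · s/√n = 23.9 + 1.653 · 11.5/√191 = 25.28

We are 95% confident that μ ≤ 25.28.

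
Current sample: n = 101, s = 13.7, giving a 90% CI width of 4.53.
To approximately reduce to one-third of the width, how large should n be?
n ≈ 909

CI width ∝ 1/√n
To reduce width by factor 3, need √n to grow by 3 → need 3² = 9 times as many samples.

Current: n = 101, width = 4.53
New: n = 909, width ≈ 1.50

Width reduced by factor of 4.53/1.50 = 3.02.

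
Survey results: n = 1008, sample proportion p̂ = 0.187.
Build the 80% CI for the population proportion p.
(0.171, 0.203)

Proportion CI:
SE = √(p̂(1-p̂)/n) = √(0.187 · 0.813 / 1008) = 0.01228

z* = 1.282
Margin = z* · SE = 1.282 · 0.01228 = 0.0157

CI: 0.187 ± 0.0157 = (0.171, 0.203)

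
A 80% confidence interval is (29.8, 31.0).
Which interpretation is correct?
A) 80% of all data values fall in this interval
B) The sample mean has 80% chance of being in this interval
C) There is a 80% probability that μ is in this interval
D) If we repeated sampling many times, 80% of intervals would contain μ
D

A) Wrong — a CI is about the parameter μ, not individual data values.
B) Wrong — x̄ is observed and sits in the interval by construction.
C) Wrong — μ is fixed; the randomness lives in the interval, not in μ.
D) Correct — this is the frequentist long-run coverage interpretation.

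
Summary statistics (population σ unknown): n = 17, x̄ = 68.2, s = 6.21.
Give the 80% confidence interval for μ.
(66.19, 70.21)

t-interval (σ unknown):
df = n - 1 = 16
t* = 1.337 for 80% confidence

Margin of error = t* · s/√n = 1.337 · 6.21/√17 = 2.01

CI: (66.19, 70.21)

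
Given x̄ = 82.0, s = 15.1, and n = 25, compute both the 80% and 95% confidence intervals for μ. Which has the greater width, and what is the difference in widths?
95% CI is wider by 4.51

df = 24
80% CI: t* = 1.318, (78.02, 85.98), width = 2 · t* · s/√n = 7.96
95% CI: t* = 2.064, (75.77, 88.23), width = 2 · t* · s/√n = 12.47

The 95% CI is wider by 12.47 - 7.96 = 4.51.
Higher confidence requires a wider interval.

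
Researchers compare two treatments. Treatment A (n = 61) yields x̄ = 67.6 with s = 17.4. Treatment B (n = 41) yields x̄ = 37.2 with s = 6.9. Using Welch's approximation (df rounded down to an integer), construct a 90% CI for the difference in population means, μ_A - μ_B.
(26.28, 34.52)

Difference: x̄₁ - x̄₂ = 30.40
SE = √(s₁²/n₁ + s₂²/n₂) = √(17.4²/61 + 6.9²/41) = 2.4748
df = 84.43 → 84 (Welch–Satterthwaite, rounded down)
t* = 1.663

CI: 30.40 ± 1.663 · 2.4748 = 30.40 ± 4.12 = (26.28, 34.52)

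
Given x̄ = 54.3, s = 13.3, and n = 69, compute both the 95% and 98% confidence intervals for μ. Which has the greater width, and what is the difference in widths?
98% CI is wider by 1.24

df = 68
95% CI: t* = 1.995, (51.11, 57.49), width = 2 · t* · s/√n = 6.39
98% CI: t* = 2.382, (50.49, 58.11), width = 2 · t* · s/√n = 7.63

The 98% CI is wider by 7.63 - 6.39 = 1.24.
Higher confidence requires a wider interval.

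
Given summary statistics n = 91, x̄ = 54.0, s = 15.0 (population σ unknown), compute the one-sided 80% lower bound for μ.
μ ≥ 52.67

Lower bound (one-sided):
t* = 0.846 (one-sided for 80%)
Lower bound = x̄ - t* · s/√n = 54.0 - 0.846 · 15.0/√91 = 52.67

We are 80% confident that μ ≥ 52.67.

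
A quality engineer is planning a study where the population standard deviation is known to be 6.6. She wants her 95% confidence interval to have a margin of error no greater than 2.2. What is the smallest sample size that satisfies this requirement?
n ≥ 35

For margin E ≤ 2.2:
n ≥ (z* · σ / E)²
n ≥ (1.960 · 6.6 / 2.2)²
n ≥ 34.57

Minimum n = 35 (rounding up)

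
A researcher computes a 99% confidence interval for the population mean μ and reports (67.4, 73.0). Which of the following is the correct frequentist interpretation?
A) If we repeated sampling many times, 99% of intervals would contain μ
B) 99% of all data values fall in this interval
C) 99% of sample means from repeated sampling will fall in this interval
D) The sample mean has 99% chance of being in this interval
A

A) Correct — this is the frequentist long-run coverage interpretation.
B) Wrong — a CI is about the parameter μ, not individual data values.
C) Wrong — coverage applies to intervals containing μ, not to future x̄ values.
D) Wrong — x̄ is observed and sits in the interval by construction.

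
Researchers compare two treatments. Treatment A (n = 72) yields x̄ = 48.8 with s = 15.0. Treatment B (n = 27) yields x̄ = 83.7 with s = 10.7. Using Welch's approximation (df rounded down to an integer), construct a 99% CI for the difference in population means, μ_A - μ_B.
(-42.10, -27.70)

Difference: x̄₁ - x̄₂ = -34.90
SE = √(s₁²/n₁ + s₂²/n₂) = √(15.0²/72 + 10.7²/27) = 2.7139
df = 65.43 → 65 (Welch–Satterthwaite, rounded down)
t* = 2.654

CI: -34.90 ± 2.654 · 2.7139 = -34.90 ± 7.20 = (-42.10, -27.70)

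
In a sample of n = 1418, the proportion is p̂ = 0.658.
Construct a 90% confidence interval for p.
(0.637, 0.679)

Proportion CI:
SE = √(p̂(1-p̂)/n) = √(0.658 · 0.342 / 1418) = 0.01260

z* = 1.645
Margin = z* · SE = 1.645 · 0.01260 = 0.0207

CI: 0.658 ± 0.0207 = (0.637, 0.679)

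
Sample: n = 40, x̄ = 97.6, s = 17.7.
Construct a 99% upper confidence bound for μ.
μ ≤ 104.39

Upper bound (one-sided):
t* = 2.426 (one-sided for 99%)
Upper bound = x̄ + t* · s/√n = 97.6 + 2.426 · 17.7/√40 = 104.39

We are 99% confident that μ ≤ 104.39.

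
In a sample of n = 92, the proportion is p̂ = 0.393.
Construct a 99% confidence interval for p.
(0.262, 0.524)

Proportion CI:
SE = √(p̂(1-p̂)/n) = √(0.393 · 0.607 / 92) = 0.05092

z* = 2.576
Margin = z* · SE = 2.576 · 0.05092 = 0.1312

CI: 0.393 ± 0.1312 = (0.262, 0.524)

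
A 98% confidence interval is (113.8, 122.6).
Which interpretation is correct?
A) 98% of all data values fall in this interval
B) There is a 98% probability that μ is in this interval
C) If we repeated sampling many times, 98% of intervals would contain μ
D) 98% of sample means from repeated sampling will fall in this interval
C

A) Wrong — a CI is about the parameter μ, not individual data values.
B) Wrong — μ is fixed; the randomness lives in the interval, not in μ.
C) Correct — this is the frequentist long-run coverage interpretation.
D) Wrong — coverage applies to intervals containing μ, not to future x̄ values.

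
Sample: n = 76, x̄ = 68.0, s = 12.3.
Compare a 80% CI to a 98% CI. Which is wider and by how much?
98% CI is wider by 3.06

df = 75
80% CI: t* = 1.293, (66.18, 69.82), width = 2 · t* · s/√n = 3.65
98% CI: t* = 2.377, (64.65, 71.35), width = 2 · t* · s/√n = 6.71

The 98% CI is wider by 6.71 - 3.65 = 3.06.
Higher confidence requires a wider interval.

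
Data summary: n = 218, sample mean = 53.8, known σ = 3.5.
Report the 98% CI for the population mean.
(53.25, 54.35)

z-interval (σ known):
z* = 2.326 for 98% confidence

Margin of error = z* · σ/√n = 2.326 · 3.5/√218 = 0.55

CI: (53.8 - 0.55, 53.8 + 0.55) = (53.25, 54.35)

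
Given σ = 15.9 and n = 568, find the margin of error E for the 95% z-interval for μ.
Margin of error = 1.31

Margin of error = z* · σ/√n
= 1.960 · 15.9/√568
= 1.960 · 15.9/23.8328
= 1.31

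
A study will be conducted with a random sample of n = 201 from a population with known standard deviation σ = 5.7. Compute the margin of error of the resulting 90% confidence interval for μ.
Margin of error = 0.66

Margin of error = z* · σ/√n
= 1.645 · 5.7/√201
= 1.645 · 5.7/14.1774
= 0.66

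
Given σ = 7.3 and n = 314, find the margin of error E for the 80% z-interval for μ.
Margin of error = 0.53

Margin of error = z* · σ/√n
= 1.282 · 7.3/√314
= 1.282 · 7.3/17.7200
= 0.53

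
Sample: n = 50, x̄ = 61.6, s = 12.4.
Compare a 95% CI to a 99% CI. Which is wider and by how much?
99% CI is wider by 2.35

df = 49
95% CI: t* = 2.010, (58.08, 65.12), width = 2 · t* · s/√n = 7.05
99% CI: t* = 2.680, (56.90, 66.30), width = 2 · t* · s/√n = 9.40

The 99% CI is wider by 9.40 - 7.05 = 2.35.
Higher confidence requires a wider interval.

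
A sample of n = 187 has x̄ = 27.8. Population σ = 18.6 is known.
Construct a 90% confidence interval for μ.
(25.56, 30.04)

z-interval (σ known):
z* = 1.645 for 90% confidence

Margin of error = z* · σ/√n = 1.645 · 18.6/√187 = 2.24

CI: (27.8 - 2.24, 27.8 + 2.24) = (25.56, 30.04)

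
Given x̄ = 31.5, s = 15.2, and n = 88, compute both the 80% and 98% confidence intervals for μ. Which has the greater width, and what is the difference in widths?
98% CI is wider by 3.50

df = 87
80% CI: t* = 1.291, (29.41, 33.59), width = 2 · t* · s/√n = 4.18
98% CI: t* = 2.370, (27.66, 35.34), width = 2 · t* · s/√n = 7.68

The 98% CI is wider by 7.68 - 4.18 = 3.50.
Higher confidence requires a wider interval.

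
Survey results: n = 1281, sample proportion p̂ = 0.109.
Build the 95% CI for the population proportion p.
(0.092, 0.126)

Proportion CI:
SE = √(p̂(1-p̂)/n) = √(0.109 · 0.891 / 1281) = 0.00871

z* = 1.960
Margin = z* · SE = 1.960 · 0.00871 = 0.0171

CI: 0.109 ± 0.0171 = (0.092, 0.126)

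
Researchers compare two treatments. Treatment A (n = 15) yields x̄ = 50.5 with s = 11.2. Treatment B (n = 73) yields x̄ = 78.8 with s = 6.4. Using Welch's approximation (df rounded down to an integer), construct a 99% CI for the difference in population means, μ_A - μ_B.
(-37.10, -19.50)

Difference: x̄₁ - x̄₂ = -28.30
SE = √(s₁²/n₁ + s₂²/n₂) = √(11.2²/15 + 6.4²/73) = 2.9873
df = 15.93 → 15 (Welch–Satterthwaite, rounded down)
t* = 2.947

CI: -28.30 ± 2.947 · 2.9873 = -28.30 ± 8.80 = (-37.10, -19.50)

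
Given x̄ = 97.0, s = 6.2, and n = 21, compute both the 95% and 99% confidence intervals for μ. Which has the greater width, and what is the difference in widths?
99% CI is wider by 2.06

df = 20
95% CI: t* = 2.086, (94.18, 99.82), width = 2 · t* · s/√n = 5.64
99% CI: t* = 2.845, (93.15, 100.85), width = 2 · t* · s/√n = 7.70

The 99% CI is wider by 7.70 - 5.64 = 2.06.
Higher confidence requires a wider interval.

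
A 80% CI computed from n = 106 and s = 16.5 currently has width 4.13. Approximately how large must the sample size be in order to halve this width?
n ≈ 424

CI width ∝ 1/√n
To reduce width by factor 2, need √n to grow by 2 → need 2² = 4 times as many samples.

Current: n = 106, width = 4.13
New: n = 424, width ≈ 2.06

Width reduced by factor of 4.13/2.06 = 2.00.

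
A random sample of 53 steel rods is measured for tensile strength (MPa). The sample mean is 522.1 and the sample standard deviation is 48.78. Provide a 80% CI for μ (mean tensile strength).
(513.40, 530.80)

t-interval (σ unknown):
df = n - 1 = 52
t* = 1.298 for 80% confidence

Margin of error = t* · s/√n = 1.298 · 48.78/√53 = 8.70

CI: (513.40, 530.80)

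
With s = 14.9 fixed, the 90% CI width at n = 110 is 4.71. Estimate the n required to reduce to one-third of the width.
n ≈ 990

CI width ∝ 1/√n
To reduce width by factor 3, need √n to grow by 3 → need 3² = 9 times as many samples.

Current: n = 110, width = 4.71
New: n = 990, width ≈ 1.56

Width reduced by factor of 4.71/1.56 = 3.02.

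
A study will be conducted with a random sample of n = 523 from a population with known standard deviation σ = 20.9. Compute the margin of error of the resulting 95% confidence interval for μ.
Margin of error = 1.79

Margin of error = z* · σ/√n
= 1.960 · 20.9/√523
= 1.960 · 20.9/22.8692
= 1.79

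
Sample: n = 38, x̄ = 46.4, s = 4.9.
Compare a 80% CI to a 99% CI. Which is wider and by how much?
99% CI is wider by 2.25

df = 37
80% CI: t* = 1.305, (45.36, 47.44), width = 2 · t* · s/√n = 2.07
99% CI: t* = 2.715, (44.24, 48.56), width = 2 · t* · s/√n = 4.32

The 99% CI is wider by 4.32 - 2.07 = 2.25.
Higher confidence requires a wider interval.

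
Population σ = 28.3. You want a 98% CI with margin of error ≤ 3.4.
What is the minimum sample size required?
n ≥ 375

For margin E ≤ 3.4:
n ≥ (z* · σ / E)²
n ≥ (2.326 · 28.3 / 3.4)²
n ≥ 374.83

Minimum n = 375 (rounding up)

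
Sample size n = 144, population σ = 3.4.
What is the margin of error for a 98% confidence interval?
Margin of error = 0.66

Margin of error = z* · σ/√n
= 2.326 · 3.4/√144
= 2.326 · 3.4/12.0000
= 0.66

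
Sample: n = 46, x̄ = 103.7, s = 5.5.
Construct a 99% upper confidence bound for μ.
μ ≤ 105.66

Upper bound (one-sided):
t* = 2.412 (one-sided for 99%)
Upper bound = x̄ + t* · s/√n = 103.7 + 2.412 · 5.5/√46 = 105.66

We are 99% confident that μ ≤ 105.66.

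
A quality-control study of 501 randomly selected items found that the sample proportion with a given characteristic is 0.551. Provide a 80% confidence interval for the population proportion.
(0.523, 0.579)

Proportion CI:
SE = √(p̂(1-p̂)/n) = √(0.551 · 0.449 / 501) = 0.02222

z* = 1.282
Margin = z* · SE = 1.282 · 0.02222 = 0.0285

CI: 0.551 ± 0.0285 = (0.523, 0.579)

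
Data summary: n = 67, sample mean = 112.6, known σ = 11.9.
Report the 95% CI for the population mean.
(109.75, 115.45)

z-interval (σ known):
z* = 1.960 for 95% confidence

Margin of error = z* · σ/√n = 1.960 · 11.9/√67 = 2.85

CI: (112.6 - 2.85, 112.6 + 2.85) = (109.75, 115.45)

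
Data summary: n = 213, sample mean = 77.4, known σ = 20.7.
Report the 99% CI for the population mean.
(73.75, 81.05)

z-interval (σ known):
z* = 2.576 for 99% confidence

Margin of error = z* · σ/√n = 2.576 · 20.7/√213 = 3.65

CI: (77.4 - 3.65, 77.4 + 3.65) = (73.75, 81.05)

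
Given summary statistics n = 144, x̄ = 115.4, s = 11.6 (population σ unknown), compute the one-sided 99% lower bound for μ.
μ ≥ 113.13

Lower bound (one-sided):
t* = 2.353 (one-sided for 99%)
Lower bound = x̄ - t* · s/√n = 115.4 - 2.353 · 11.6/√144 = 113.13

We are 99% confident that μ ≥ 113.13.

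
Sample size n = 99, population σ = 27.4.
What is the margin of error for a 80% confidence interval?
Margin of error = 3.53

Margin of error = z* · σ/√n
= 1.282 · 27.4/√99
= 1.282 · 27.4/9.9499
= 3.53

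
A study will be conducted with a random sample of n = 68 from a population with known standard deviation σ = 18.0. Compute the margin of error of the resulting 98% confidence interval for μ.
Margin of error = 5.08

Margin of error = z* · σ/√n
= 2.326 · 18.0/√68
= 2.326 · 18.0/8.2462
= 5.08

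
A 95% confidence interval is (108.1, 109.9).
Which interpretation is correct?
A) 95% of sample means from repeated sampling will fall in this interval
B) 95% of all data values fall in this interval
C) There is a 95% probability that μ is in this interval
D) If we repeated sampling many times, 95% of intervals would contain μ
D

A) Wrong — coverage applies to intervals containing μ, not to future x̄ values.
B) Wrong — a CI is about the parameter μ, not individual data values.
C) Wrong — μ is fixed; the randomness lives in the interval, not in μ.
D) Correct — this is the frequentist long-run coverage interpretation.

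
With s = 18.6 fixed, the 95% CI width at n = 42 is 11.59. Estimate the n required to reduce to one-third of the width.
n ≈ 378

CI width ∝ 1/√n
To reduce width by factor 3, need √n to grow by 3 → need 3² = 9 times as many samples.

Current: n = 42, width = 11.59
New: n = 378, width ≈ 3.76

Width reduced by factor of 11.59/3.76 = 3.08.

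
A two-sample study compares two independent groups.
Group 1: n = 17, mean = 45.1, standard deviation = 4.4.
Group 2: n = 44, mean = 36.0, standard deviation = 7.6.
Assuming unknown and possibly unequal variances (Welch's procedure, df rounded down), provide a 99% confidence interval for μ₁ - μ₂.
(4.90, 13.30)

Difference: x̄₁ - x̄₂ = 9.10
SE = √(s₁²/n₁ + s₂²/n₂) = √(4.4²/17 + 7.6²/44) = 1.5657
df = 49.62 → 49 (Welch–Satterthwaite, rounded down)
t* = 2.680

CI: 9.10 ± 2.680 · 1.5657 = 9.10 ± 4.20 = (4.90, 13.30)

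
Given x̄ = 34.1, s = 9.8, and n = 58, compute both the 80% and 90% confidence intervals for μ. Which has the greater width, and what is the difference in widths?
90% CI is wider by 0.96

df = 57
80% CI: t* = 1.297, (32.43, 35.77), width = 2 · t* · s/√n = 3.34
90% CI: t* = 1.672, (31.95, 36.25), width = 2 · t* · s/√n = 4.30

The 90% CI is wider by 4.30 - 3.34 = 0.96.
Higher confidence requires a wider interval.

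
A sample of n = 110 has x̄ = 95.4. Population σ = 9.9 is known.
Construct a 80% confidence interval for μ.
(94.19, 96.61)

z-interval (σ known):
z* = 1.282 for 80% confidence

Margin of error = z* · σ/√n = 1.282 · 9.9/√110 = 1.21

CI: (95.4 - 1.21, 95.4 + 1.21) = (94.19, 96.61)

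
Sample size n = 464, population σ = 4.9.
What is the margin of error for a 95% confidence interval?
Margin of error = 0.45

Margin of error = z* · σ/√n
= 1.960 · 4.9/√464
= 1.960 · 4.9/21.5407
= 0.45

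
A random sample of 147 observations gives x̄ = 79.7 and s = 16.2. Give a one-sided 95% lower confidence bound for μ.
μ ≥ 77.49

Lower bound (one-sided):
t* = 1.655 (one-sided for 95%)
Lower bound = x̄ - t* · s/√n = 79.7 - 1.655 · 16.2/√147 = 77.49

We are 95% confident that μ ≥ 77.49.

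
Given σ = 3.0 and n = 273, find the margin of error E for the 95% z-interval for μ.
Margin of error = 0.36

Margin of error = z* · σ/√n
= 1.960 · 3.0/√273
= 1.960 · 3.0/16.5227
= 0.36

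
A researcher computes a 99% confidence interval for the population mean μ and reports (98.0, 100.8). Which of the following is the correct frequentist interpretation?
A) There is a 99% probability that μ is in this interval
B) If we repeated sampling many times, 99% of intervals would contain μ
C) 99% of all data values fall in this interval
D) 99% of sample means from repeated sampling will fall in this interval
B

A) Wrong — μ is fixed; the randomness lives in the interval, not in μ.
B) Correct — this is the frequentist long-run coverage interpretation.
C) Wrong — a CI is about the parameter μ, not individual data values.
D) Wrong — coverage applies to intervals containing μ, not to future x̄ values.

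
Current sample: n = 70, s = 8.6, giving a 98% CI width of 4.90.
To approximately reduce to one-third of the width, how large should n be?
n ≈ 630

CI width ∝ 1/√n
To reduce width by factor 3, need √n to grow by 3 → need 3² = 9 times as many samples.

Current: n = 70, width = 4.90
New: n = 630, width ≈ 1.60

Width reduced by factor of 4.90/1.60 = 3.06.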